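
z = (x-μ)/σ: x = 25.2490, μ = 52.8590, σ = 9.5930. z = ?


z = (25.2490 - 52.8590)/9.5930
= -27.6100/9.5930
= -2.8781

z = -2.8781


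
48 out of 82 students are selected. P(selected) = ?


P = 48/82 = 0.5854

P = 0.5854


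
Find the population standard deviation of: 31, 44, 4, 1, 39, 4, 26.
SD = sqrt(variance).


Mean = 21.2857
Variance = 279.3469
SD = sqrt(279.3469) = 16.7137

SD = 16.7137


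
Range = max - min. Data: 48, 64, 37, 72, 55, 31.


Max = 72, Min = 31
Range = 72 - 31 = 41

Range = 41


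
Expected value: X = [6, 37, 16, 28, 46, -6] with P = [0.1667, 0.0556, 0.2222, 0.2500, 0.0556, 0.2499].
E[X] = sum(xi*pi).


E[X] = 6*0.1667 + 37*0.0556 + 16*0.2222 + 28*0.2500 + 46*0.0556 - 6*0.2499
= 1.0002 + 2.0572 + 3.5552 + 7.0000 + 2.5576 - 1.4994
= 14.6708

E[X] = 14.6708


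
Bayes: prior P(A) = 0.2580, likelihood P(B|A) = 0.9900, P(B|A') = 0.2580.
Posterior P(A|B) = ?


P(B) = P(B|A)*P(A) + P(B|A')*P(A')
= 0.9900*0.2580 + 0.2580*0.7420
= 0.255420 + 0.191436 = 0.446856
P(A|B) = 0.255420/0.446856 = 0.5716

P(A|B) = 0.5716


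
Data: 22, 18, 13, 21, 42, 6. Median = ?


Sorted: 6, 13, 18, 21, 22, 42
n = 6 (even)
Middle values: 18 and 21
Median = (18+21)/2 = 19.5000

Median = 19.5000


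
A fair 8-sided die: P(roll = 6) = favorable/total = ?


Favorable outcomes (roll = 6): 1
Total outcomes = 8
P = 1/8 = 0.1250

P = 0.1250


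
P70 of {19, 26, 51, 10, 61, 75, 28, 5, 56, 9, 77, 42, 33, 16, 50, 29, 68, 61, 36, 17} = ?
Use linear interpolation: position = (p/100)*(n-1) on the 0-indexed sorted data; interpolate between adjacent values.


Sorted: 5, 9, 10, 16, 17, 19, 26, 28, 29, 33, 36, 42, 50, 51, 56, 61, 61, 68, 75, 77
n = 20
Index = 70/100 * 19 = 13.3000
Lower = data[13] = 51, Upper = data[14] = 56
P70 = 51 + 0.3000*(5) = 52.5000

P70 = 52.5000


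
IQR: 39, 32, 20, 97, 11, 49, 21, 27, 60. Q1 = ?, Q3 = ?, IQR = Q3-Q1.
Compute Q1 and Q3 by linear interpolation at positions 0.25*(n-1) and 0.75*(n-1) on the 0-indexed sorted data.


Sorted: 11, 20, 21, 27, 32, 39, 49, 60, 97
Q1 (25th %ile) = 21.0000
Q3 (75th %ile) = 49.0000
IQR = 49.0000 - 21.0000 = 28.0000

IQR = 28.0000


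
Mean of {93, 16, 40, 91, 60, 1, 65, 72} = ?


Sum = 93 + 16 + 40 + 91 + 60 + 1 + 65 + 72 = 438
n = 8
Mean = 438/8 = 54.7500

Mean = 54.7500


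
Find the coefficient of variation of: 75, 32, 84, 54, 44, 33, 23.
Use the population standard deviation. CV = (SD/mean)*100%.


Mean = 49.2857
SD = 21.2852
CV = (21.2852/49.2857)*100 = 43.1874%

CV = 43.1874%


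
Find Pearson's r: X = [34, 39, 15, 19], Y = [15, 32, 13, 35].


Mean X = 26.7500, Mean Y = 23.7500
SD X = 10.009371, SD Y = 9.832980
Cov = 19.187500
r = 19.187500/(10.009371*9.832980) = 0.1950

r = 0.1950


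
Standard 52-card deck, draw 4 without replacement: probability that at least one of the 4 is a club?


P(at least one) = 1 - P(none)
P(none) = (39/52) × (38/51) × (37/50) × (36/49) = 0.303818
P(at least one) = 1 - 0.303818 = 0.6962

P = 0.6962


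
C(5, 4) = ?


C(5,4) = 5!/(4! × 1!)
= 120/(24 × 1)
= 5

C(5,4) = 5


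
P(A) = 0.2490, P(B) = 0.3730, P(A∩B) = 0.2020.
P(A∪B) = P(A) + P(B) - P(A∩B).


P(A∪B) = 0.2490 + 0.3730 - 0.2020
= 0.6220 - 0.2020
= 0.4200

P(A∪B) = 0.4200


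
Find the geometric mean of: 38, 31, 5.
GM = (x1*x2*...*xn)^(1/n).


Product = 38 × 31 × 5 = 5890
GM = 5890^(1/3) = 18.0595

GM = 18.0595


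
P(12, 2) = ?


P(12,2) = 12!/10!
= 479001600/3628800
= 132

P(12,2) = 132


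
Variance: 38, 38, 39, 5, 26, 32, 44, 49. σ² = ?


Mean = 33.8750
Squared deviations: 17.0156, 17.0156, 26.2656, 833.7656, 62.0156, 3.5156, 102.5156, 228.7656
Sum = 1290.8750
Variance = 1290.8750/8 = 161.3594

Variance = 161.3594


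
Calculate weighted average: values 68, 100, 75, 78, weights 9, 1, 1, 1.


Numerator = 68*9 + 100*1 + 75*1 + 78*1 = 865
Denominator = 9 + 1 + 1 + 1 = 12
WM = 865/12 = 72.0833

WM = 72.0833


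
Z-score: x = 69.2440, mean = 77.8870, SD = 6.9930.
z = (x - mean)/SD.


z = (69.2440 - 77.8870)/6.9930
= -8.6430/6.9930
= -1.2360

z = -1.2360


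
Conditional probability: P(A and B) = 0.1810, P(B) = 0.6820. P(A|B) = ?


P(A|B) = 0.1810/0.6820 = 0.2654

P(A|B) = 0.2654


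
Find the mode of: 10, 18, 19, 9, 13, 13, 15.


Frequencies: 9:1, 10:1, 13:2, 15:1, 18:1, 19:1
Max frequency = 2
Mode = 13

Mode = 13


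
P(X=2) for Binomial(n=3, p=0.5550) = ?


C(3,2) = 3
p^2 = 0.308025
(1-p)^1 = 0.445000
P = 3 * 0.308025 * 0.445000 = 0.4112

P(X=2) = 0.4112


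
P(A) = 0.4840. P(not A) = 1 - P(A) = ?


P(not A) = 1 - 0.4840 = 0.5160

P(not A) = 0.5160


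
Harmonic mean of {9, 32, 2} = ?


Sum of reciprocals = 1/9 + 1/32 + 1/2 = 0.642361
HM = 3/0.642361 = 4.6703

HM = 4.6703


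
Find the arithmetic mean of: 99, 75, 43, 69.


Sum = 99 + 75 + 43 + 69 = 286
n = 4
Mean = 286/4 = 71.5000

Mean = 71.5000


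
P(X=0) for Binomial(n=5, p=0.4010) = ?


C(5,0) = 1
p^0 = 1.000000
(1-p)^5 = 0.077114
P = 1 * 1.000000 * 0.077114 = 0.0771

P(X=0) = 0.0771


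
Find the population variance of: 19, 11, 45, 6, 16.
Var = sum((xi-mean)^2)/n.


Mean = 19.4000
Squared deviations: 0.1600, 70.5600, 655.3600, 179.5600, 11.5600
Sum = 917.2000
Variance = 917.2000/5 = 183.4400

Variance = 183.4400


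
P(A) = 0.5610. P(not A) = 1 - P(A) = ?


P(not A) = 1 - 0.5610 = 0.4390

P(not A) = 0.4390


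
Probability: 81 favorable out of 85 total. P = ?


P = 81/85 = 0.9529

P = 0.9529


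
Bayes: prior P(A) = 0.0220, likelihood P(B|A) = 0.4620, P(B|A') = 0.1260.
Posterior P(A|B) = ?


P(B) = P(B|A)*P(A) + P(B|A')*P(A')
= 0.4620*0.0220 + 0.1260*0.9780
= 0.010164 + 0.123228 = 0.133392
P(A|B) = 0.010164/0.133392 = 0.0762

P(A|B) = 0.0762


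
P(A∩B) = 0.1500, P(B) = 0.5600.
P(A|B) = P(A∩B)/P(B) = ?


P(A|B) = 0.1500/0.5600 = 0.2679

P(A|B) = 0.2679


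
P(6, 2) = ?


P(6,2) = 6!/4!
= 720/24
= 30

P(6,2) = 30


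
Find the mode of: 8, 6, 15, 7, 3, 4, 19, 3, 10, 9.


Frequencies: 3:2, 4:1, 6:1, 7:1, 8:1, 9:1, 10:1, 15:1, 19:1
Max frequency = 2
Mode = 3

Mode = 3


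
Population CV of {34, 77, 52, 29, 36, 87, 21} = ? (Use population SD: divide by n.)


Mean = 48.0000
SD = 23.3238
CV = (23.3238/48.0000)*100 = 48.5913%

CV = 48.5913%


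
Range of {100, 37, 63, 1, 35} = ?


Max = 100, Min = 1
Range = 100 - 1 = 99

Range = 99


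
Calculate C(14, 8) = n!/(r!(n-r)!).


C(14,8) = 14!/(8! × 6!)
= 87178291200/(40320 × 720)
= 3003

C(14,8) = 3003


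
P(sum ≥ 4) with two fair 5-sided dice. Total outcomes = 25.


Total outcomes = 5×5 = 25
Favorable (sum ≥ 4): 22
P = 22/25 = 0.8800

P = 0.8800


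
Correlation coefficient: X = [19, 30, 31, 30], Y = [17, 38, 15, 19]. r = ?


Mean X = 27.5000, Mean Y = 22.2500
SD X = 4.924429, SD Y = 9.202581
Cov = 12.625000
r = 12.625000/(4.924429*9.202581) = 0.2786

r = 0.2786


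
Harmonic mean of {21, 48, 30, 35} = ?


Sum of reciprocals = 1/21 + 1/48 + 1/30 + 1/35 = 0.130357
HM = 4/0.130357 = 30.6849

HM = 30.6849


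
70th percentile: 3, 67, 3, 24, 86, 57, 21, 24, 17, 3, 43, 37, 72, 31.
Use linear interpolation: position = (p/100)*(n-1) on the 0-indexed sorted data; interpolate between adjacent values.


Sorted: 3, 3, 3, 17, 21, 24, 24, 31, 37, 43, 57, 67, 72, 86
n = 14
Index = 70/100 * 13 = 9.1000
Lower = data[9] = 43, Upper = data[10] = 57
P70 = 43 + 0.1000*(14) = 44.4000

P70 = 44.4000


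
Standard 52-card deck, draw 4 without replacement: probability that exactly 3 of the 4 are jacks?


Hypergeometric: P(X=3) = C(4,3)·C(48,1) / C(52,4)
= 4 × 48 / 270725
= 192/270725 = 0.0007

P = 0.0007


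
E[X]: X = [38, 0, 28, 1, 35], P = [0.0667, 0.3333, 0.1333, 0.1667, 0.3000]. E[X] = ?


E[X] = 38*0.0667 + 0*0.3333 + 28*0.1333 + 1*0.1667 + 35*0.3000
= 2.5346 + 0 + 3.7324 + 0.1667 + 10.5000
= 16.9337

E[X] = 16.9337


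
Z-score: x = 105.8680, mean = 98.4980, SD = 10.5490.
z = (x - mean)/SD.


z = (105.8680 - 98.4980)/10.5490
= 7.3700/10.5490
= 0.6986

z = 0.6986


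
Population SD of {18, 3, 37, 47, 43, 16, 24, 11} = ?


Mean = 24.8750
Variance = 220.3594
SD = sqrt(220.3594) = 14.8445

SD = 14.8445


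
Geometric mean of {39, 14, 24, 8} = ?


Product = 39 × 14 × 24 × 8 = 104832
GM = 104832^(1/4) = 17.9938

GM = 17.9938


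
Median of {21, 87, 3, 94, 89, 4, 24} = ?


Sorted: 3, 4, 21, 24, 87, 89, 94
n = 7 (odd)
Middle value = 24

Median = 24


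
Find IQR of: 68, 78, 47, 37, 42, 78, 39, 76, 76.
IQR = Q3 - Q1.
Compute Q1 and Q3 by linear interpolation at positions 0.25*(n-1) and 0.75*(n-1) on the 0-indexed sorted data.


Sorted: 37, 39, 42, 47, 68, 76, 76, 78, 78
Q1 (25th %ile) = 42.0000
Q3 (75th %ile) = 76.0000
IQR = 76.0000 - 42.0000 = 34.0000

IQR = 34.0000


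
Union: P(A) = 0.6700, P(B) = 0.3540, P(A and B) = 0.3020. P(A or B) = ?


P(A∪B) = 0.6700 + 0.3540 - 0.3020
= 1.0240 - 0.3020
= 0.7220

P(A∪B) = 0.7220


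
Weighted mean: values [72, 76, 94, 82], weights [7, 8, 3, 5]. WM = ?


Numerator = 72*7 + 76*8 + 94*3 + 82*5 = 1804
Denominator = 7 + 8 + 3 + 5 = 23
WM = 1804/23 = 78.4348

WM = 78.4348


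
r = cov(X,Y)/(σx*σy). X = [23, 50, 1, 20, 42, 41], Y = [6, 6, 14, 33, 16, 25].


Mean X = 29.5000, Mean Y = 16.6667
SD X = 16.600703, SD Y = 9.758187
Cov = -23.500000
r = -23.500000/(16.600703*9.758187) = -0.1451

r = -0.1451


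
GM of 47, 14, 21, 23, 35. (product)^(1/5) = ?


Product = 47 × 14 × 21 × 23 × 35 = 11123490
GM = 11123490^(1/5) = 25.6595

GM = 25.6595


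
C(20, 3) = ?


C(20,3) = 20!/(3! × 17!)
= 2432902008176640000/(6 × 355687428096000)
= 1140

C(20,3) = 1140


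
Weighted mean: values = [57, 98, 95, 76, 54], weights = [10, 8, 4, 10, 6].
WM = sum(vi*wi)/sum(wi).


Numerator = 57*10 + 98*8 + 95*4 + 76*10 + 54*6 = 2818
Denominator = 10 + 8 + 4 + 10 + 6 = 38
WM = 2818/38 = 74.1579

WM = 74.1579


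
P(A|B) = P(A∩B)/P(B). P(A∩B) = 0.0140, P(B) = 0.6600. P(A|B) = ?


P(A|B) = 0.0140/0.6600 = 0.0212

P(A|B) = 0.0212


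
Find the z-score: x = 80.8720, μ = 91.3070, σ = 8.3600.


z = (80.8720 - 91.3070)/8.3600
= -10.4350/8.3600
= -1.2482

z = -1.2482


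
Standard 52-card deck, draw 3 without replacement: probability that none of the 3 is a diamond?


P(no diamonds) = (39/52) × (38/51) × (37/50)
= 0.4135

P = 0.4135


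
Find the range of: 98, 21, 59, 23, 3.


Max = 98, Min = 3
Range = 98 - 3 = 95

Range = 95


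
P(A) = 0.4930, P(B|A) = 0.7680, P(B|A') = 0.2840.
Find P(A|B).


P(B) = P(B|A)*P(A) + P(B|A')*P(A')
= 0.7680*0.4930 + 0.2840*0.5070
= 0.378624 + 0.143988 = 0.522612
P(A|B) = 0.378624/0.522612 = 0.7245

P(A|B) = 0.7245


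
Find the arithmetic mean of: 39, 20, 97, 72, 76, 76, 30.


Sum = 39 + 20 + 97 + 72 + 76 + 76 + 30 = 410
n = 7
Mean = 410/7 = 58.5714

Mean = 58.5714


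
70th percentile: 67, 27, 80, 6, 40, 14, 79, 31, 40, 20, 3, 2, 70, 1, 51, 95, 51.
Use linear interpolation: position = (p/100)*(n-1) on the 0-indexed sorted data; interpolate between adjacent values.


Sorted: 1, 2, 3, 6, 14, 20, 27, 31, 40, 40, 51, 51, 67, 70, 79, 80, 95
n = 17
Index = 70/100 * 16 = 11.2000
Lower = data[11] = 51, Upper = data[12] = 67
P70 = 51 + 0.2000*(16) = 54.2000

P70 = 54.2000


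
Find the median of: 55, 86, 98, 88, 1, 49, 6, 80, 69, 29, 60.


Sorted: 1, 6, 29, 49, 55, 60, 69, 80, 86, 88, 98
n = 11 (odd)
Middle value = 60

Median = 60


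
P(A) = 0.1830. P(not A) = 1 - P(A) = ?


P(not A) = 1 - 0.1830 = 0.8170

P(not A) = 0.8170


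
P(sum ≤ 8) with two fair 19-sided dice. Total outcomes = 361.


Total outcomes = 19×19 = 361
Favorable (sum ≤ 8): 28
P = 28/361 = 0.0776

P = 0.0776


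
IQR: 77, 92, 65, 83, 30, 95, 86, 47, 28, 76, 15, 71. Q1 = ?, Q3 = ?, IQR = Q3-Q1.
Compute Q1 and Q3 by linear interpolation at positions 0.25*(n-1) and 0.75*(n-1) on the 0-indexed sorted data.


Sorted: 15, 28, 30, 47, 65, 71, 76, 77, 83, 86, 92, 95
Q1 (25th %ile) = 42.7500
Q3 (75th %ile) = 83.7500
IQR = 83.7500 - 42.7500 = 41.0000

IQR = 41.0000


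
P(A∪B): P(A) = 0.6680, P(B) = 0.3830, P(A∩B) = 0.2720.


P(A∪B) = 0.6680 + 0.3830 - 0.2720
= 1.0510 - 0.2720
= 0.7790

P(A∪B) = 0.7790


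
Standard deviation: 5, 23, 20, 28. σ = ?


Mean = 19.0000
Variance = 73.5000
SD = sqrt(73.5000) = 8.5732

SD = 8.5732


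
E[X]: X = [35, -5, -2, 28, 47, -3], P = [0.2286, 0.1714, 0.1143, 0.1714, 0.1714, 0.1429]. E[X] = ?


E[X] = 35*0.2286 - 5*0.1714 - 2*0.1143 + 28*0.1714 + 47*0.1714 - 3*0.1429
= 8.0010 - 0.8570 - 0.2286 + 4.7992 + 8.0558 - 0.4287
= 19.3417

E[X] = 19.3417


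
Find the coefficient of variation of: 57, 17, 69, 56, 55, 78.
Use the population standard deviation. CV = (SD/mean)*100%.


Mean = 55.3333
SD = 19.0321
CV = (19.0321/55.3333)*100 = 34.3954%

CV = 34.3954%


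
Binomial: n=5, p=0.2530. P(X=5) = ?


C(5,5) = 1
p^5 = 0.001037
(1-p)^0 = 1.000000
P = 1 * 0.001037 * 1.000000 = 0.0010

P(X=5) = 0.0010


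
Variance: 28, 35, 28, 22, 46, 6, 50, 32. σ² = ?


Mean = 30.8750
Squared deviations: 8.2656, 17.0156, 8.2656, 78.7656, 228.7656, 618.7656, 365.7656, 1.2656
Sum = 1326.8750
Variance = 1326.8750/8 = 165.8594

Variance = 165.8594


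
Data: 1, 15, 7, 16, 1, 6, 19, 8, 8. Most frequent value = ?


Frequencies: 1:2, 6:1, 7:1, 8:2, 15:1, 16:1, 19:1
Max frequency = 2
Mode = 1, 8

Mode = 1, 8


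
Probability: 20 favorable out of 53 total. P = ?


P = 20/53 = 0.3774

P = 0.3774


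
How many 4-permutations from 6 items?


P(6,4) = 6!/2!
= 720/2
= 360

P(6,4) = 360


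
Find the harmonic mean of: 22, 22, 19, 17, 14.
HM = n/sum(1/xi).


Sum of reciprocals = 1/22 + 1/22 + 1/19 + 1/17 + 1/14 = 0.273793
HM = 5/0.273793 = 18.2620

HM = 18.2620


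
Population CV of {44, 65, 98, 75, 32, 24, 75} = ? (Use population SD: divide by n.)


Mean = 59.0000
SD = 24.6345
CV = (24.6345/59.0000)*100 = 41.7533%

CV = 41.7533%


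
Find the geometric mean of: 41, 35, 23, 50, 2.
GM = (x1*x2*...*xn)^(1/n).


Product = 41 × 35 × 23 × 50 × 2 = 3300500
GM = 3300500^(1/5) = 20.1241

GM = 20.1241


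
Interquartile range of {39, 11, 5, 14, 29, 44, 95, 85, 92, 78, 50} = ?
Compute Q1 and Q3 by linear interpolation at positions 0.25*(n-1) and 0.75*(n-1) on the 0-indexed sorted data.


Sorted: 5, 11, 14, 29, 39, 44, 50, 78, 85, 92, 95
Q1 (25th %ile) = 21.5000
Q3 (75th %ile) = 81.5000
IQR = 81.5000 - 21.5000 = 60.0000

IQR = 60.0000


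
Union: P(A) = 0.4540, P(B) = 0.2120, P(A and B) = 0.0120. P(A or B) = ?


P(A∪B) = 0.4540 + 0.2120 - 0.0120
= 0.6660 - 0.0120
= 0.6540

P(A∪B) = 0.6540


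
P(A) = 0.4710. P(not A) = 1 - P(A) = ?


P(not A) = 1 - 0.4710 = 0.5290

P(not A) = 0.5290


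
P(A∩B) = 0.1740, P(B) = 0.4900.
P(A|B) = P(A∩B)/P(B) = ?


P(A|B) = 0.1740/0.4900 = 0.3551

P(A|B) = 0.3551


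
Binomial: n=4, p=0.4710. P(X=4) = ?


C(4,4) = 1
p^4 = 0.049213
(1-p)^0 = 1.000000
P = 1 * 0.049213 * 1.000000 = 0.0492

P(X=4) = 0.0492


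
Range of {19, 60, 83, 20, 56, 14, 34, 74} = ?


Max = 83, Min = 14
Range = 83 - 14 = 69

Range = 69


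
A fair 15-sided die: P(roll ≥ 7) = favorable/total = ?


Favorable outcomes (roll ≥ 7): 9
Total outcomes = 15
P = 9/15 = 0.6000

P = 0.6000


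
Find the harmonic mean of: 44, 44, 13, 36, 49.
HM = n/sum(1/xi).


Sum of reciprocals = 1/44 + 1/44 + 1/13 + 1/36 + 1/49 = 0.170564
HM = 5/0.170564 = 29.3146

HM = 29.3146


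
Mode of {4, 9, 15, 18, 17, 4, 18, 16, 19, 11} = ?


Frequencies: 4:2, 9:1, 11:1, 15:1, 16:1, 17:1, 18:2, 19:1
Max frequency = 2
Mode = 4, 18

Mode = 4, 18


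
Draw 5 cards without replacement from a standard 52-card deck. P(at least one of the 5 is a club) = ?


P(at least one) = 1 - P(none)
P(none) = (39/52) × (38/51) × (37/50) × (36/49) × (35/48) = 0.221534
P(at least one) = 1 - 0.221534 = 0.7785

P = 0.7785


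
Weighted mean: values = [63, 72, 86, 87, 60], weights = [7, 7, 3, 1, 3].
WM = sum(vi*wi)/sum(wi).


Numerator = 63*7 + 72*7 + 86*3 + 87*1 + 60*3 = 1470
Denominator = 7 + 7 + 3 + 1 + 3 = 21
WM = 1470/21 = 70.0000

WM = 70.0000


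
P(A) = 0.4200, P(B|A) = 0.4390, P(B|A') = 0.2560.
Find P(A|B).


P(B) = P(B|A)*P(A) + P(B|A')*P(A')
= 0.4390*0.4200 + 0.2560*0.5800
= 0.184380 + 0.148480 = 0.332860
P(A|B) = 0.184380/0.332860 = 0.5539

P(A|B) = 0.5539


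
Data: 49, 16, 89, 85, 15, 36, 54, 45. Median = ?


Sorted: 15, 16, 36, 45, 49, 54, 85, 89
n = 8 (even)
Middle values: 45 and 49
Median = (45+49)/2 = 47.0000

Median = 47.0000


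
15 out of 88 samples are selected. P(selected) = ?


P = 15/88 = 0.1705

P = 0.1705


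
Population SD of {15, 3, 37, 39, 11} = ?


Mean = 21.0000
Variance = 208.0000
SD = sqrt(208.0000) = 14.4222

SD = 14.4222


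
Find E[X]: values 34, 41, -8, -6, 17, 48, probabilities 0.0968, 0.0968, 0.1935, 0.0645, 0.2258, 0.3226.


E[X] = 34*0.0968 + 41*0.0968 - 8*0.1935 - 6*0.0645 + 17*0.2258 + 48*0.3226
= 3.2912 + 3.9688 - 1.5480 - 0.3870 + 3.8386 + 15.4848
= 24.6484

E[X] = 24.6484


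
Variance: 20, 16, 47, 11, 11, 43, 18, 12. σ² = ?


Mean = 22.2500
Squared deviations: 5.0625, 39.0625, 612.5625, 126.5625, 126.5625, 430.5625, 18.0625, 105.0625
Sum = 1463.5000
Variance = 1463.5000/8 = 182.9375

Variance = 182.9375


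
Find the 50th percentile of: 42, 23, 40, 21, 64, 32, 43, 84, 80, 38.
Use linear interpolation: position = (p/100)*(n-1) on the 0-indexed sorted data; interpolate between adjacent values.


Sorted: 21, 23, 32, 38, 40, 42, 43, 64, 80, 84
n = 10
Index = 50/100 * 9 = 4.5000
Lower = data[4] = 40, Upper = data[5] = 42
P50 = 40 + 0.5000*(2) = 41.0000

P50 = 41.0000


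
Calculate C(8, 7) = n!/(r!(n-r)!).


C(8,7) = 8!/(7! × 1!)
= 40320/(5040 × 1)
= 8

C(8,7) = 8


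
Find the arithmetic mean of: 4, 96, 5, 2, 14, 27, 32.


Sum = 4 + 96 + 5 + 2 + 14 + 27 + 32 = 180
n = 7
Mean = 180/7 = 25.7143

Mean = 25.7143


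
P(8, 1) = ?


P(8,1) = 8!/7!
= 40320/5040
= 8

P(8,1) = 8


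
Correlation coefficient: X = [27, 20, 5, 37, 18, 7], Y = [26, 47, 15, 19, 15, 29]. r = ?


Mean X = 19.0000, Mean Y = 25.1667
SD X = 11.030261, SD Y = 11.081767
Cov = 4.000000
r = 4.000000/(11.030261*11.081767) = 0.0327

r = 0.0327


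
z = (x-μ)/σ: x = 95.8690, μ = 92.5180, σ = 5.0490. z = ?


z = (95.8690 - 92.5180)/5.0490
= 3.3510/5.0490
= 0.6637

z = 0.6637


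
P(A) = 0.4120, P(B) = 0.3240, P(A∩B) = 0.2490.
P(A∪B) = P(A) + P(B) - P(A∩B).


P(A∪B) = 0.4120 + 0.3240 - 0.2490
= 0.7360 - 0.2490
= 0.4870

P(A∪B) = 0.4870


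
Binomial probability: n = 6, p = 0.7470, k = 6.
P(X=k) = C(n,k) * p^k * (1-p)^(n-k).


C(6,6) = 1
p^6 = 0.173750
(1-p)^0 = 1.000000
P = 1 * 0.173750 * 1.000000 = 0.1737

P(X=6) = 0.1737


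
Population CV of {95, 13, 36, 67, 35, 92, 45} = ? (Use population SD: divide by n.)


Mean = 54.7143
SD = 28.6292
CV = (28.6292/54.7143)*100 = 52.3250%

CV = 52.3250%


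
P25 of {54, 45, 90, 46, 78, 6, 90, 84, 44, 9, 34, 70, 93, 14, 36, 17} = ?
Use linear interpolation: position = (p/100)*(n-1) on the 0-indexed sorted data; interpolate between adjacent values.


Sorted: 6, 9, 14, 17, 34, 36, 44, 45, 46, 54, 70, 78, 84, 90, 90, 93
n = 16
Index = 25/100 * 15 = 3.7500
Lower = data[3] = 17, Upper = data[4] = 34
P25 = 17 + 0.7500*(17) = 29.7500

P25 = 29.7500


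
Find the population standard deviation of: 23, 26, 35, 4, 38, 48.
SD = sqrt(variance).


Mean = 29.0000
Variance = 191.3333
SD = sqrt(191.3333) = 13.8323

SD = 13.8323


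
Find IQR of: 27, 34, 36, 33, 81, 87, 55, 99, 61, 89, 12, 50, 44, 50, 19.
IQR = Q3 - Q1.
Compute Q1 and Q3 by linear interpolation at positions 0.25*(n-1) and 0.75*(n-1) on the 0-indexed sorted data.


Sorted: 12, 19, 27, 33, 34, 36, 44, 50, 50, 55, 61, 81, 87, 89, 99
Q1 (25th %ile) = 33.5000
Q3 (75th %ile) = 71.0000
IQR = 71.0000 - 33.5000 = 37.5000

IQR = 37.5000


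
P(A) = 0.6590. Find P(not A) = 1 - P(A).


P(not A) = 1 - 0.6590 = 0.3410

P(not A) = 0.3410


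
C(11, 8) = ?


C(11,8) = 11!/(8! × 3!)
= 39916800/(40320 × 6)
= 165

C(11,8) = 165


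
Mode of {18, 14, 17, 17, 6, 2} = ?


Frequencies: 2:1, 6:1, 14:1, 17:2, 18:1
Max frequency = 2
Mode = 17

Mode = 17


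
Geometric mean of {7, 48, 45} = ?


Product = 7 × 48 × 45 = 15120
GM = 15120^(1/3) = 24.7277

GM = 24.7277


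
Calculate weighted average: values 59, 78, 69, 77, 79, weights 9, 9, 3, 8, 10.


Numerator = 59*9 + 78*9 + 69*3 + 77*8 + 79*10 = 2846
Denominator = 9 + 9 + 3 + 8 + 10 = 39
WM = 2846/39 = 72.9744

WM = 72.9744


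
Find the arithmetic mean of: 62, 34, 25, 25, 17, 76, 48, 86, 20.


Sum = 62 + 34 + 25 + 25 + 17 + 76 + 48 + 86 + 20 = 393
n = 9
Mean = 393/9 = 43.6667

Mean = 43.6667


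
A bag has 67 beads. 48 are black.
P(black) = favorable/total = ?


P = 48/67 = 0.7164

P = 0.7164


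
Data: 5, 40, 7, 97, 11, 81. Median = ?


Sorted: 5, 7, 11, 40, 81, 97
n = 6 (even)
Middle values: 11 and 40
Median = (11+40)/2 = 25.5000

Median = 25.5000


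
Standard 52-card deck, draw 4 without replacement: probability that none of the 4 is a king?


P(no kings) = (48/52) × (47/51) × (46/50) × (45/49)
= 0.7187

P = 0.7187


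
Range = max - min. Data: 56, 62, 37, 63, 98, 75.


Max = 98, Min = 37
Range = 98 - 37 = 61

Range = 61


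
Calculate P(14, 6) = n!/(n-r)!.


P(14,6) = 14!/8!
= 87178291200/40320
= 2162160

P(14,6) = 2162160


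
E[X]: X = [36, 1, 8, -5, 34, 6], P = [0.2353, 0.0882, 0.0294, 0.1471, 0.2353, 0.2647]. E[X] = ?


E[X] = 36*0.2353 + 1*0.0882 + 8*0.0294 - 5*0.1471 + 34*0.2353 + 6*0.2647
= 8.4708 + 0.0882 + 0.2352 - 0.7355 + 8.0002 + 1.5882
= 17.6471

E[X] = 17.6471


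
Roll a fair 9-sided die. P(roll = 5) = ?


Favorable outcomes (roll = 5): 1
Total outcomes = 9
P = 1/9 = 0.1111

P = 0.1111


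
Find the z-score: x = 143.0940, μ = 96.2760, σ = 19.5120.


z = (143.0940 - 96.2760)/19.5120
= 46.8180/19.5120
= 2.3994

z = 2.3994


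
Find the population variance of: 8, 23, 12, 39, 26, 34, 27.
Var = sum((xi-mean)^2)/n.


Mean = 24.1429
Squared deviations: 260.5918, 1.3061, 147.4490, 220.7347, 3.4490, 97.1633, 8.1633
Sum = 738.8571
Variance = 738.8571/7 = 105.5510

Variance = 105.5510


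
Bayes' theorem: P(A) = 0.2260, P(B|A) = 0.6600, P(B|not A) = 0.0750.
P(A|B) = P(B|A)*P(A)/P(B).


P(B) = P(B|A)*P(A) + P(B|A')*P(A')
= 0.6600*0.2260 + 0.0750*0.7740
= 0.149160 + 0.058050 = 0.207210
P(A|B) = 0.149160/0.207210 = 0.7198

P(A|B) = 0.7198


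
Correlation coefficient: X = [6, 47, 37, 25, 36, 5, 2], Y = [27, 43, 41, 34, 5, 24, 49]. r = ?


Mean X = 22.5714, Mean Y = 31.8571
SD X = 16.893423, SD Y = 13.694927
Cov = -12.204082
r = -12.204082/(16.893423*13.694927) = -0.0528

r = -0.0528


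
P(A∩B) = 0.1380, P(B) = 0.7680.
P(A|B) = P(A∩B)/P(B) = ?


P(A|B) = 0.1380/0.7680 = 0.1797

P(A|B) = 0.1797


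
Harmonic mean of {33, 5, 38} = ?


Sum of reciprocals = 1/33 + 1/5 + 1/38 = 0.256619
HM = 3/0.256619 = 11.6905

HM = 11.6905


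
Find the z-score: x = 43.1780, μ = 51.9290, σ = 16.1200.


z = (43.1780 - 51.9290)/16.1200
= -8.7510/16.1200
= -0.5429

z = -0.5429


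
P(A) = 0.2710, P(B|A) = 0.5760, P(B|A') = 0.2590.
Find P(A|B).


P(B) = P(B|A)*P(A) + P(B|A')*P(A')
= 0.5760*0.2710 + 0.2590*0.7290
= 0.156096 + 0.188811 = 0.344907
P(A|B) = 0.156096/0.344907 = 0.4526

P(A|B) = 0.4526


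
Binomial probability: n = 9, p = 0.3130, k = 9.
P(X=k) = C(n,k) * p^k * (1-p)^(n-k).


C(9,9) = 1
p^9 = 2.883361e-05
(1-p)^0 = 1.000000
P = 1 * 2.883361e-05 * 1.000000 = 2.8834e-05

P(X=9) = 2.8834e-05


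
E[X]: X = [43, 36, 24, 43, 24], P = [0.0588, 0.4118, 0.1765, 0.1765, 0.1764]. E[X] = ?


E[X] = 43*0.0588 + 36*0.4118 + 24*0.1765 + 43*0.1765 + 24*0.1764
= 2.5284 + 14.8248 + 4.2360 + 7.5895 + 4.2336
= 33.4123

E[X] = 33.4123


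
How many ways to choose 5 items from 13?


C(13,5) = 13!/(5! × 8!)
= 6227020800/(120 × 40320)
= 1287

C(13,5) = 1287


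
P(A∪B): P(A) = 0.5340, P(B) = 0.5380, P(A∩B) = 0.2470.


P(A∪B) = 0.5340 + 0.5380 - 0.2470
= 1.0720 - 0.2470
= 0.8250

P(A∪B) = 0.8250


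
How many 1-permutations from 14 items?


P(14,1) = 14!/13!
= 87178291200/6227020800
= 14

P(14,1) = 14


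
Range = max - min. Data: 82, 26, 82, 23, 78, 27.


Max = 82, Min = 23
Range = 82 - 23 = 59

Range = 59


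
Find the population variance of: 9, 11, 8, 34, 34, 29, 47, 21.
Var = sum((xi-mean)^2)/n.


Mean = 24.1250
Squared deviations: 228.7656, 172.2656, 260.0156, 97.5156, 97.5156, 23.7656, 523.2656, 9.7656
Sum = 1412.8750
Variance = 1412.8750/8 = 176.6094

Variance = 176.6094


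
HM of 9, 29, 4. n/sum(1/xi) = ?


Sum of reciprocals = 1/9 + 1/29 + 1/4 = 0.395594
HM = 3/0.395594 = 7.5835

HM = 7.5835


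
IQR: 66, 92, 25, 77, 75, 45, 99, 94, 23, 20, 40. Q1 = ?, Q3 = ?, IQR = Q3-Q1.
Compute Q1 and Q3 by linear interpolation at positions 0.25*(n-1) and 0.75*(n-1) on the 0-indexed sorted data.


Sorted: 20, 23, 25, 40, 45, 66, 75, 77, 92, 94, 99
Q1 (25th %ile) = 32.5000
Q3 (75th %ile) = 84.5000
IQR = 84.5000 - 32.5000 = 52.0000

IQR = 52.0000


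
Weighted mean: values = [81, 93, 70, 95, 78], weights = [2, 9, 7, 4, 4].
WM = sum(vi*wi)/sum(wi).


Numerator = 81*2 + 93*9 + 70*7 + 95*4 + 78*4 = 2181
Denominator = 2 + 9 + 7 + 4 + 4 = 26
WM = 2181/26 = 83.8846

WM = 83.8846


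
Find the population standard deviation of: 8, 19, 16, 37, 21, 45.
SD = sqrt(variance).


Mean = 24.3333
Variance = 160.5556
SD = sqrt(160.5556) = 12.6711

SD = 12.6711


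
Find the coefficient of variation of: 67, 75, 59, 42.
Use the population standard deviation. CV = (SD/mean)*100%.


Mean = 60.7500
SD = 12.2142
CV = (12.2142/60.7500)*100 = 20.1057%

CV = 20.1057%


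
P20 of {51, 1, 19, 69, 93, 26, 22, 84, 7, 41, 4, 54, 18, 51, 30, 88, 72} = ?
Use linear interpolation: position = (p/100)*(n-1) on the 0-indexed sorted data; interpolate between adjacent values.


Sorted: 1, 4, 7, 18, 19, 22, 26, 30, 41, 51, 51, 54, 69, 72, 84, 88, 93
n = 17
Index = 20/100 * 16 = 3.2000
Lower = data[3] = 18, Upper = data[4] = 19
P20 = 18 + 0.2000*(1) = 18.2000

P20 = 18.2000


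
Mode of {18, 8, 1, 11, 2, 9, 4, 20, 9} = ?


Frequencies: 1:1, 2:1, 4:1, 8:1, 9:2, 11:1, 18:1, 20:1
Max frequency = 2
Mode = 9

Mode = 9


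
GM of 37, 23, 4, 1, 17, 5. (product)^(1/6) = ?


Product = 37 × 23 × 4 × 1 × 17 × 5 = 289340
GM = 289340^(1/6) = 8.1327

GM = 8.1327


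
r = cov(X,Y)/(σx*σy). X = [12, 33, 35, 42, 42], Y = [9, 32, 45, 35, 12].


Mean X = 32.8000, Mean Y = 26.6000
SD X = 11.016351, SD Y = 13.865064
Cov = 70.120000
r = 70.120000/(11.016351*13.865064) = 0.4591

r = 0.4591


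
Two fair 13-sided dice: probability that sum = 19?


Total outcomes = 13×13 = 169
Favorable (sum = 19): 8
P = 8/169 = 0.0473

P = 0.0473


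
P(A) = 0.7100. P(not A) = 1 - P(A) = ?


P(not A) = 1 - 0.7100 = 0.2900

P(not A) = 0.2900


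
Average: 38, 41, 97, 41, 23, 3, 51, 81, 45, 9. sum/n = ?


Sum = 38 + 41 + 97 + 41 + 23 + 3 + 51 + 81 + 45 + 9 = 429
n = 10
Mean = 429/10 = 42.9000

Mean = 42.9000


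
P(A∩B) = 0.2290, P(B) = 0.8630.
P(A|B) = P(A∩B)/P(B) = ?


P(A|B) = 0.2290/0.8630 = 0.2654

P(A|B) = 0.2654


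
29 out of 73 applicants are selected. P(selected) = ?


P = 29/73 = 0.3973

P = 0.3973


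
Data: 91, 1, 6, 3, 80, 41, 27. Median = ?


Sorted: 1, 3, 6, 27, 41, 80, 91
n = 7 (odd)
Middle value = 27

Median = 27


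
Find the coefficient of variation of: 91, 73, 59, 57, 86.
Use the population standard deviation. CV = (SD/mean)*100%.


Mean = 73.2000
SD = 13.7463
CV = (13.7463/73.2000)*100 = 18.7791%

CV = 18.7791%


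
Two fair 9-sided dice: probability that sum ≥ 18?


Total outcomes = 9×9 = 81
Favorable (sum ≥ 18): 1
P = 1/81 = 0.0123

P = 0.0123


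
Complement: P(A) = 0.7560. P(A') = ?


P(not A) = 1 - 0.7560 = 0.2440

P(not A) = 0.2440


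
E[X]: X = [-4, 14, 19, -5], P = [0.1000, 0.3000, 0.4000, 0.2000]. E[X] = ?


E[X] = -4*0.1000 + 14*0.3000 + 19*0.4000 - 5*0.2000
= -0.4000 + 4.2000 + 7.6000 - 1.0000
= 10.4000

E[X] = 10.4000


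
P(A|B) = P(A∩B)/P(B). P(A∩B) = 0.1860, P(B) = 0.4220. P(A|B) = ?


P(A|B) = 0.1860/0.4220 = 0.4408

P(A|B) = 0.4408


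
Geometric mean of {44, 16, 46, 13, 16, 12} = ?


Product = 44 × 16 × 46 × 13 × 16 × 12 = 80830464
GM = 80830464^(1/6) = 20.7936

GM = 20.7936


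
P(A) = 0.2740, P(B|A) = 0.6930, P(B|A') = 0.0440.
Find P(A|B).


P(B) = P(B|A)*P(A) + P(B|A')*P(A')
= 0.6930*0.2740 + 0.0440*0.7260
= 0.189882 + 0.031944 = 0.221826
P(A|B) = 0.189882/0.221826 = 0.8560

P(A|B) = 0.8560


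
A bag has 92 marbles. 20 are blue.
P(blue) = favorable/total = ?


P = 20/92 = 0.2174

P = 0.2174


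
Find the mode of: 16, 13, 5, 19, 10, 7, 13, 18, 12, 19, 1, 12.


Frequencies: 1:1, 5:1, 7:1, 10:1, 12:2, 13:2, 16:1, 18:1, 19:2
Max frequency = 2
Mode = 12, 13, 19

Mode = 12, 13, 19


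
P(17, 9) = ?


P(17,9) = 17!/8!
= 355687428096000/40320
= 8821612800

P(17,9) = 8821612800


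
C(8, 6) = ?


C(8,6) = 8!/(6! × 2!)
= 40320/(720 × 2)
= 28

C(8,6) = 28


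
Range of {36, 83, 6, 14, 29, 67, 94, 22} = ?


Max = 94, Min = 6
Range = 94 - 6 = 88

Range = 88


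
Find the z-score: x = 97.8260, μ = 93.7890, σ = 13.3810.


z = (97.8260 - 93.7890)/13.3810
= 4.0370/13.3810
= 0.3017

z = 0.3017


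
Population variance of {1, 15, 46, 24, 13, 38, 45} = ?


Mean = 26.0000
Squared deviations: 625.0000, 121.0000, 400.0000, 4.0000, 169.0000, 144.0000, 361.0000
Sum = 1824.0000
Variance = 1824.0000/7 = 260.5714

Variance = 260.5714


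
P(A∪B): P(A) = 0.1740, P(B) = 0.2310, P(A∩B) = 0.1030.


P(A∪B) = 0.1740 + 0.2310 - 0.1030
= 0.4050 - 0.1030
= 0.3020

P(A∪B) = 0.3020


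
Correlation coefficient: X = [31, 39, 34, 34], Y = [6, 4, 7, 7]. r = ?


Mean X = 34.5000, Mean Y = 6.0000
SD X = 2.872281, SD Y = 1.224745
Cov = -2.500000
r = -2.500000/(2.872281*1.224745) = -0.7107

r = -0.7107


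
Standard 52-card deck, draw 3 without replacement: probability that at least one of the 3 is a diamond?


P(at least one) = 1 - P(none)
P(none) = (39/52) × (38/51) × (37/50) = 0.413529
P(at least one) = 1 - 0.413529 = 0.5865

P = 0.5865


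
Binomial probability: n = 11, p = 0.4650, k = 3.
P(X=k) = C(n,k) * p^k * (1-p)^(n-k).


C(11,3) = 165
p^3 = 0.100545
(1-p)^8 = 0.006712
P = 165 * 0.100545 * 0.006712 = 0.1113

P(X=3) = 0.1113


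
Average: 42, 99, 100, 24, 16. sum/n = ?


Sum = 42 + 99 + 100 + 24 + 16 = 281
n = 5
Mean = 281/5 = 56.2000

Mean = 56.2000


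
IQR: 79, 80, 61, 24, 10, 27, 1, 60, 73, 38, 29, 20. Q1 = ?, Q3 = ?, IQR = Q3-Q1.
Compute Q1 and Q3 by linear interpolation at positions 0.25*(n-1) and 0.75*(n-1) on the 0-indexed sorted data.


Sorted: 1, 10, 20, 24, 27, 29, 38, 60, 61, 73, 79, 80
Q1 (25th %ile) = 23.0000
Q3 (75th %ile) = 64.0000
IQR = 64.0000 - 23.0000 = 41.0000

IQR = 41.0000


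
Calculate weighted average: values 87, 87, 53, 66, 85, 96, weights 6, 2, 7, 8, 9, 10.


Numerator = 87*6 + 87*2 + 53*7 + 66*8 + 85*9 + 96*10 = 3320
Denominator = 6 + 2 + 7 + 8 + 9 + 10 = 42
WM = 3320/42 = 79.0476

WM = 79.0476


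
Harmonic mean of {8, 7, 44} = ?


Sum of reciprocals = 1/8 + 1/7 + 1/44 = 0.290584
HM = 3/0.290584 = 10.3240

HM = 10.3240


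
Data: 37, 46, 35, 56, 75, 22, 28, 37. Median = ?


Sorted: 22, 28, 35, 37, 37, 46, 56, 75
n = 8 (even)
Middle values: 37 and 37
Median = (37+37)/2 = 37.0000

Median = 37.0000


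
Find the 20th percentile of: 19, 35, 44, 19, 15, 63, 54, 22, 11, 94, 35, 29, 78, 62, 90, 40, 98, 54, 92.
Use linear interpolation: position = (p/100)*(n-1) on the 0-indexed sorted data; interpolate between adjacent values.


Sorted: 11, 15, 19, 19, 22, 29, 35, 35, 40, 44, 54, 54, 62, 63, 78, 90, 92, 94, 98
n = 19
Index = 20/100 * 18 = 3.6000
Lower = data[3] = 19, Upper = data[4] = 22
P20 = 19 + 0.6000*(3) = 20.8000

P20 = 20.8000


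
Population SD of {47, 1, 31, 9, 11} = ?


Mean = 19.8000
Variance = 282.5600
SD = sqrt(282.5600) = 16.8095

SD = 16.8095


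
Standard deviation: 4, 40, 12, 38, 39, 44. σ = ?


Mean = 29.5000
Variance = 239.9167
SD = sqrt(239.9167) = 15.4892

SD = 15.4892


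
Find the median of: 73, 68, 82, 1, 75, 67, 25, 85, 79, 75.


Sorted: 1, 25, 67, 68, 73, 75, 75, 79, 82, 85
n = 10 (even)
Middle values: 73 and 75
Median = (73+75)/2 = 74.0000

Median = 74.0000


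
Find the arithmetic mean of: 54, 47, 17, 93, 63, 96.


Sum = 54 + 47 + 17 + 93 + 63 + 96 = 370
n = 6
Mean = 370/6 = 61.6667

Mean = 61.6667


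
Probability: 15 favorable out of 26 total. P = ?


P = 15/26 = 0.5769

P = 0.5769


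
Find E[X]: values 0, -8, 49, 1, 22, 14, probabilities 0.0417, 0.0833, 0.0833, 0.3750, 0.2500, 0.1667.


E[X] = 0*0.0417 - 8*0.0833 + 49*0.0833 + 1*0.3750 + 22*0.2500 + 14*0.1667
= 0 - 0.6664 + 4.0817 + 0.3750 + 5.5000 + 2.3338
= 11.6241

E[X] = 11.6241


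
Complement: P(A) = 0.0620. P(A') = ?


P(not A) = 1 - 0.0620 = 0.9380

P(not A) = 0.9380


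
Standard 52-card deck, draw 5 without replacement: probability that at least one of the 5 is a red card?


P(at least one) = 1 - P(none)
P(none) = (26/52) × (25/51) × (24/50) × (23/49) × (22/48) = 0.025310
P(at least one) = 1 - 0.025310 = 0.9747

P = 0.9747


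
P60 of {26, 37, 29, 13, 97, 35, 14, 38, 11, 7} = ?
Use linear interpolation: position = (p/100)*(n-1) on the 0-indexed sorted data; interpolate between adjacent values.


Sorted: 7, 11, 13, 14, 26, 29, 35, 37, 38, 97
n = 10
Index = 60/100 * 9 = 5.4000
Lower = data[5] = 29, Upper = data[6] = 35
P60 = 29 + 0.4000*(6) = 31.4000

P60 = 31.4000


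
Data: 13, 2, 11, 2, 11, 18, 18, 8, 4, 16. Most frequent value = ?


Frequencies: 2:2, 4:1, 8:1, 11:2, 13:1, 16:1, 18:2
Max frequency = 2
Mode = 2, 11, 18

Mode = 2, 11, 18


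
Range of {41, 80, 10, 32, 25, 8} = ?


Max = 80, Min = 8
Range = 80 - 8 = 72

Range = 72


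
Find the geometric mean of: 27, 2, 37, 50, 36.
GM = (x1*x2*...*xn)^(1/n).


Product = 27 × 2 × 37 × 50 × 36 = 3596400
GM = 3596400^(1/5) = 20.4726

GM = 20.4726


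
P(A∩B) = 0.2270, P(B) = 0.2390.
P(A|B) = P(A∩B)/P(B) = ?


P(A|B) = 0.2270/0.2390 = 0.9498

P(A|B) = 0.9498


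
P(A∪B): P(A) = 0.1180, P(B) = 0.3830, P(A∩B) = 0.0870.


P(A∪B) = 0.1180 + 0.3830 - 0.0870
= 0.5010 - 0.0870
= 0.4140

P(A∪B) = 0.4140


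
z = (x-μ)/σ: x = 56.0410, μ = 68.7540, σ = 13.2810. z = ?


z = (56.0410 - 68.7540)/13.2810
= -12.7130/13.2810
= -0.9572

z = -0.9572


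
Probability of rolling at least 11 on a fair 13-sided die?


Favorable outcomes (roll ≥ 11): 3
Total outcomes = 13
P = 3/13 = 0.2308

P = 0.2308


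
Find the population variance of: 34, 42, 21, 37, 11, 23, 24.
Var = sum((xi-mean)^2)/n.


Mean = 27.4286
Squared deviations: 43.1837, 212.3265, 41.3265, 91.6122, 269.8980, 19.6122, 11.7551
Sum = 689.7143
Variance = 689.7143/7 = 98.5306

Variance = 98.5306


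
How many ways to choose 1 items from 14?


C(14,1) = 14!/(1! × 13!)
= 87178291200/(1 × 6227020800)
= 14

C(14,1) = 14


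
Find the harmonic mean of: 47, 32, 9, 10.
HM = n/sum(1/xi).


Sum of reciprocals = 1/47 + 1/32 + 1/9 + 1/10 = 0.263638
HM = 4/0.263638 = 15.1723

HM = 15.1723


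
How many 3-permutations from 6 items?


P(6,3) = 6!/3!
= 720/6
= 120

P(6,3) = 120


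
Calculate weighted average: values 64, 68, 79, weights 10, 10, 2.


Numerator = 64*10 + 68*10 + 79*2 = 1478
Denominator = 10 + 10 + 2 = 22
WM = 1478/22 = 67.1818

WM = 67.1818


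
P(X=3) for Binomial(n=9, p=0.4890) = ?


C(9,3) = 84
p^3 = 0.116930
(1-p)^6 = 0.017804
P = 84 * 0.116930 * 0.017804 = 0.1749

P(X=3) = 0.1749


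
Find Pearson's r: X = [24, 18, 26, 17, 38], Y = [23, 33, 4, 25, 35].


Mean X = 24.6000, Mean Y = 24.0000
SD X = 7.525955, SD Y = 10.990905
Cov = 10.600000
r = 10.600000/(7.525955*10.990905) = 0.1281

r = 0.1281


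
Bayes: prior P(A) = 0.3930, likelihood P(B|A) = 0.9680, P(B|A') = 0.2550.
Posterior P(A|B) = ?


P(B) = P(B|A)*P(A) + P(B|A')*P(A')
= 0.9680*0.3930 + 0.2550*0.6070
= 0.380424 + 0.154785 = 0.535209
P(A|B) = 0.380424/0.535209 = 0.7108

P(A|B) = 0.7108


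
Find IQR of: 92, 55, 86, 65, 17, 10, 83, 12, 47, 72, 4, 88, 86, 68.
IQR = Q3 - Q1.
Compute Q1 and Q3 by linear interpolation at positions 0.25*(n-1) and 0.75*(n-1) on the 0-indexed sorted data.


Sorted: 4, 10, 12, 17, 47, 55, 65, 68, 72, 83, 86, 86, 88, 92
Q1 (25th %ile) = 24.5000
Q3 (75th %ile) = 85.2500
IQR = 85.2500 - 24.5000 = 60.7500

IQR = 60.7500


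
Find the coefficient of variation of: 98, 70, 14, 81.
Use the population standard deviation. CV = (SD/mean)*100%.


Mean = 65.7500
SD = 31.4990
CV = (31.4990/65.7500)*100 = 47.9072%

CV = 47.9072%


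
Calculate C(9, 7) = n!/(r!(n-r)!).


C(9,7) = 9!/(7! × 2!)
= 362880/(5040 × 2)
= 36

C(9,7) = 36


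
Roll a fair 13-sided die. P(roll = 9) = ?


Favorable outcomes (roll = 9): 1
Total outcomes = 13
P = 1/13 = 0.0769

P = 0.0769


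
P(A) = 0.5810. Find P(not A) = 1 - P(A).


P(not A) = 1 - 0.5810 = 0.4190

P(not A) = 0.4190


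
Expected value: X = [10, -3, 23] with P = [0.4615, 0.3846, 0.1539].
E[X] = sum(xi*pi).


E[X] = 10*0.4615 - 3*0.3846 + 23*0.1539
= 4.6150 - 1.1538 + 3.5397
= 7.0009

E[X] = 7.0009


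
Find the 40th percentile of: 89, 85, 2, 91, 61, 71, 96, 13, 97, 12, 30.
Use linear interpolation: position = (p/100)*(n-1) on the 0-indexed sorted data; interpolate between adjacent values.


Sorted: 2, 12, 13, 30, 61, 71, 85, 89, 91, 96, 97
n = 11
Index = 40/100 * 10 = 4.0000
Lower = data[4] = 61, Upper = data[5] = 71
P40 = 61 + 0*(10) = 61.0000

P40 = 61.0000


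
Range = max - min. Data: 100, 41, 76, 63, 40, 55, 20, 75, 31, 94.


Max = 100, Min = 20
Range = 100 - 20 = 80

Range = 80


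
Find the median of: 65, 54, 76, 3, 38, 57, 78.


Sorted: 3, 38, 54, 57, 65, 76, 78
n = 7 (odd)
Middle value = 57

Median = 57


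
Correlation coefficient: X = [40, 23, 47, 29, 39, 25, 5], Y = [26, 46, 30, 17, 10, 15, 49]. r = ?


Mean X = 29.7143, Mean Y = 27.5714
SD X = 12.925217, SD Y = 14.069797
Cov = -103.408163
r = -103.408163/(12.925217*14.069797) = -0.5686

r = -0.5686


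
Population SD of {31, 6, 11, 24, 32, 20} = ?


Mean = 20.6667
Variance = 92.5556
SD = sqrt(92.5556) = 9.6206

SD = 9.6206


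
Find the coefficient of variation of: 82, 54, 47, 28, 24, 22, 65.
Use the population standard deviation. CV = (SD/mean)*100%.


Mean = 46.0000
SD = 21.0645
CV = (21.0645/46.0000)*100 = 45.7924%

CV = 45.7924%


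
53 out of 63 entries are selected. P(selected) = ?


P = 53/63 = 0.8413

P = 0.8413


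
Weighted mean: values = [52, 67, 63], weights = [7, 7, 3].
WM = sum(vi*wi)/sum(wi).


Numerator = 52*7 + 67*7 + 63*3 = 1022
Denominator = 7 + 7 + 3 = 17
WM = 1022/17 = 60.1176

WM = 60.1176


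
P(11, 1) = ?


P(11,1) = 11!/10!
= 39916800/3628800
= 11

P(11,1) = 11


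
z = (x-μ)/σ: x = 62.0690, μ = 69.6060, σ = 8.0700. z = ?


z = (62.0690 - 69.6060)/8.0700
= -7.5370/8.0700
= -0.9340

z = -0.9340


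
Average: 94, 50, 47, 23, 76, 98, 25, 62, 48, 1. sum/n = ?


Sum = 94 + 50 + 47 + 23 + 76 + 98 + 25 + 62 + 48 + 1 = 524
n = 10
Mean = 524/10 = 52.4000

Mean = 52.4000


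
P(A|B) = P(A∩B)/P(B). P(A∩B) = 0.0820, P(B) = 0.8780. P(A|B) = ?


P(A|B) = 0.0820/0.8780 = 0.0934

P(A|B) = 0.0934


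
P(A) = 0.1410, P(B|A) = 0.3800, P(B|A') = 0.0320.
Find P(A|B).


P(B) = P(B|A)*P(A) + P(B|A')*P(A')
= 0.3800*0.1410 + 0.0320*0.8590
= 0.053580 + 0.027488 = 0.081068
P(A|B) = 0.053580/0.081068 = 0.6609

P(A|B) = 0.6609
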